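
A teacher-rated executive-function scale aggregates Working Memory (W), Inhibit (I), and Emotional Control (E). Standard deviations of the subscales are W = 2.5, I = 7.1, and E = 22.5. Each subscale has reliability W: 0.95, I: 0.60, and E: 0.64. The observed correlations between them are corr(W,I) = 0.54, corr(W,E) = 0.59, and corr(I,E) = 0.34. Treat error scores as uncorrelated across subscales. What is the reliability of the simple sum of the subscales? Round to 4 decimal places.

0.7322

Var(W+I+E) = 2.5² + 7.1² + 22.5² + 2·[2.5·7.1·0.54 + 2.5·22.5·0.59 + 7.1·22.5·0.34] = 562.91 + 194.175 = 757.085.
Because errors are independent across components, Cov(Tᵢ,Tⱼ) = Cov(Xᵢ,Xⱼ); the off-diagonal part of the true-score variance is the same as above.
True-score variance = [2.5²·0.95 + 7.1²·0.60 + 22.5²·0.64] + 194.175 = 360.183 + 194.175 = 554.359.
Reliability = 554.359 / 757.085 = 0.7322.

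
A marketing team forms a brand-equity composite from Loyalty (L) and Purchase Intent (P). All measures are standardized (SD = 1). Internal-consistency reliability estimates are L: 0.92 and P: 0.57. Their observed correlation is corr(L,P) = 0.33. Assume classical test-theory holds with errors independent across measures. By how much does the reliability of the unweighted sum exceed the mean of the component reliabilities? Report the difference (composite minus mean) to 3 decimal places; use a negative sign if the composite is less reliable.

0.063

Var(sum) = 2 + 0.66 = 2.66; true-score variance = 1.49 + 0.66 = 2.15; composite reliability = 0.8083.
Mean component reliability = 0.7450.
Difference = 0.8083 − 0.7450 = 0.063.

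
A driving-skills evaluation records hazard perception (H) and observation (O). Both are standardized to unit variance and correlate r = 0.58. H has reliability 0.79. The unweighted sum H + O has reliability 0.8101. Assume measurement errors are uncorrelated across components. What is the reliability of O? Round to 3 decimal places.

Var(H+O) = 2 + 2·0.58 = 3.160.
True-score variance = ρ_H + ρ_O + 2·0.58, so 0.8101 = (0.79 + ρ_O + 1.16) / 3.160.
ρ_O = 0.8101·3.160 − 0.79 − 1.16 = 0.610.

0.610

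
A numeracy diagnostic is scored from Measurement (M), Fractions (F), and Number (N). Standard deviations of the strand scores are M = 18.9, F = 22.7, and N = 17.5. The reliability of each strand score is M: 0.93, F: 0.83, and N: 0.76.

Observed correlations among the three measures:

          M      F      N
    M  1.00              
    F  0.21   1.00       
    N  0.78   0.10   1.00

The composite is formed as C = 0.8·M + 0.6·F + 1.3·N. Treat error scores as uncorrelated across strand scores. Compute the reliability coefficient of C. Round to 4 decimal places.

Var(C) = 0.8²·18.9² + 0.6²·22.7² + 1.3²·17.5² + 2·[0.48·18.9·22.7·0.21 + 1.04·18.9·17.5·0.78 + 0.78·22.7·17.5·0.10] = 931.681 + 685.072 = 1616.75.
With uncorrelated errors the cross-covariances are all true-score covariance, so they carry over unchanged; only the diagonal terms shrink to ρᵢσᵢ².
True-score variance = [0.8²·18.9²·0.93 + 0.6²·22.7²·0.83 + 1.3²·17.5²·0.76] + 685.072 = 759.928 + 685.072 = 1445.
Reliability = 1445 / 1616.75 = 0.8938.

0.8938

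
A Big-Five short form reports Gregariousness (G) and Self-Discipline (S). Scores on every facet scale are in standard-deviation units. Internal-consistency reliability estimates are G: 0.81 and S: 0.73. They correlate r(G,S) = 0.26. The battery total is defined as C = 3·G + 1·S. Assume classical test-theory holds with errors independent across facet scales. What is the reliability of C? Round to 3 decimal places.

0.829

Var(C) = 3² + 1 + 2·[3·0.26] = 10 + 1.56 = 11.56.
With uncorrelated errors the cross-covariances are all true-score covariance, so they carry over unchanged; only the diagonal terms shrink to ρᵢσᵢ².
True-score variance = [3²·0.81 + 0.73] + 1.56 = 8.02 + 1.56 = 9.58.
Reliability = 9.58 / 11.56 = 0.829.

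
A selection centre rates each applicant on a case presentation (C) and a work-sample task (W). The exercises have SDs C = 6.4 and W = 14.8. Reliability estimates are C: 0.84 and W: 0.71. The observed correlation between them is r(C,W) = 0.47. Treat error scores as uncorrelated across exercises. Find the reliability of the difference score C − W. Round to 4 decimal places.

Var(C−W) = 6.4² + 14.8² − 2·6.4·14.8·0.47 = 260 − 89.0368 = 170.963.
With uncorrelated errors the cross-covariances are all true-score covariance, so they carry over unchanged; only the diagonal terms shrink to ρᵢσᵢ².
True-score variance = [6.4²·0.84 + 14.8²·0.71] − 89.0368 = 189.925 − 89.0368 = 100.888.
Reliability = 100.888 / 170.963 = 0.5901.

0.5901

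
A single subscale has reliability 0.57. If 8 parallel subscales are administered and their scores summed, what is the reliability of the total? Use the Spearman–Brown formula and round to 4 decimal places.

0.9138

ρ_k = kρ / (1 + (k−1)ρ) = 8·0.57 / (1 + 7·0.57) = 4.560 / 4.990 = 0.9138.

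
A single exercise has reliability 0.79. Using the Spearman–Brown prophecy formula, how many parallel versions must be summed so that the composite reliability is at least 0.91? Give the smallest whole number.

3

k ≥ ρ*(1−ρ₁)/(ρ₁(1−ρ*)) = 0.91·0.21 / (0.79·0.09) = 2.688.
Smallest integer k = 3.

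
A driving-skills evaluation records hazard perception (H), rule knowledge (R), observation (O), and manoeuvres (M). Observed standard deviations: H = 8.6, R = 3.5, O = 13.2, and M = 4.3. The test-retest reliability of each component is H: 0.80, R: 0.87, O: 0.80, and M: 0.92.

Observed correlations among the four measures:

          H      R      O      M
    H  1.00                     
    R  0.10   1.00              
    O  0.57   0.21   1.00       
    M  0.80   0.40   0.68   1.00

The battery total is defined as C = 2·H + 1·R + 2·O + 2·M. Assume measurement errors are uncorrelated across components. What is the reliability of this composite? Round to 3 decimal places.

Var(C) = 2²·8.6² + 3.5² + 2²·13.2² + 2²·4.3² + 2·[2·8.6·3.5·0.10 + 4·8.6·13.2·0.57 + 4·8.6·4.3·0.80 + 2·3.5·13.2·0.21 + 2·3.5·4.3·0.40 + 4·13.2·4.3·0.68] = 1079.01 + 1138.03 = 2217.04.
Under uncorrelated errors the observed covariances equal the true-score covariances, so only the own-variance terms attenuate.
True-score variance = [2²·8.6²·0.80 + 3.5²·0.87 + 2²·13.2²·0.80 + 2²·4.3²·0.92] + 1138.03 = 872.941 + 1138.03 = 2010.97.
Reliability = 2010.97 / 2217.04 = 0.907.

0.907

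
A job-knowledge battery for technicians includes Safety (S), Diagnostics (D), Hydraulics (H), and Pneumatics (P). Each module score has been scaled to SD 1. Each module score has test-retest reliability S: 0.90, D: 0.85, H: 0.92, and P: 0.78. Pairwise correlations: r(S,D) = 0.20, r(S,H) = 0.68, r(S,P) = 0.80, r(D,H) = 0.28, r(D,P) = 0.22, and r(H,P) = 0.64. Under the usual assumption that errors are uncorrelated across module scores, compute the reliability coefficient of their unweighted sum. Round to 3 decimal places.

Var(S+D+H+P) = 4 + 2·[0.20 + 0.68 + 0.80 + 0.28 + 0.22 + 0.64] = 4 + 5.64 = 9.64.
Because errors are independent across components, Cov(Tᵢ,Tⱼ) = Cov(Xᵢ,Xⱼ); the off-diagonal part of the true-score variance is the same as above.
True-score variance = [0.90 + 0.85 + 0.92 + 0.78] + 5.64 = 3.45 + 5.64 = 9.09.
Reliability = 9.09 / 9.64 = 0.943.

0.943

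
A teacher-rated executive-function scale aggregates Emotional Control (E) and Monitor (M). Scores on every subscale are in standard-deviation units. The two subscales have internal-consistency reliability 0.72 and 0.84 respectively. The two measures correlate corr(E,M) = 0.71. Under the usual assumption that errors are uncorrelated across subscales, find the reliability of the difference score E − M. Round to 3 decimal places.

Var(E−M) = 1 + 1 − 2·0.71 = 2 − 1.42 = 0.58.
Because errors are independent across components, Cov(Tᵢ,Tⱼ) = Cov(Xᵢ,Xⱼ); the off-diagonal part of the true-score variance is the same as above.
True-score variance = [0.72 + 0.84] − 1.42 = 1.56 − 1.42 = 0.14.
Reliability = 0.14 / 0.58 = 0.241.

0.241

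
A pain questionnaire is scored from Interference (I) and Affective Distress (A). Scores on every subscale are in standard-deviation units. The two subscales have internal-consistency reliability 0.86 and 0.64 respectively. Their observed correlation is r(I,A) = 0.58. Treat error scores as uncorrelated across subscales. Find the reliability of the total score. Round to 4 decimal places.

Var(I+A) = 2 + 2·[0.58] = 2 + 1.16 = 3.16.
Under uncorrelated errors the observed covariances equal the true-score covariances, so only the own-variance terms attenuate.
True-score variance = [0.86 + 0.64] + 1.16 = 1.5 + 1.16 = 2.66.
Reliability = 2.66 / 3.16 = 0.8418.

0.8418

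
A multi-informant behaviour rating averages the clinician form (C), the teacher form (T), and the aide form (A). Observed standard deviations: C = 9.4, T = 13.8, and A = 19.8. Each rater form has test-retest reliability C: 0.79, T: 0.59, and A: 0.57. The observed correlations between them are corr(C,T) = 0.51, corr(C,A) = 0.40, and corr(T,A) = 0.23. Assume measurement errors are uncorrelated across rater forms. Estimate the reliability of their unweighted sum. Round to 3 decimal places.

0.754

Var(C+T+A) = 9.4² + 13.8² + 19.8² + 2·[9.4·13.8·0.51 + 9.4·19.8·0.40 + 13.8·19.8·0.23] = 670.84 + 406.901 = 1077.74.
With uncorrelated errors the cross-covariances are all true-score covariance, so they carry over unchanged; only the diagonal terms shrink to ρᵢσᵢ².
True-score variance = [9.4²·0.79 + 13.8²·0.59 + 19.8²·0.57] + 406.901 = 405.627 + 406.901 = 812.528.
Reliability = 812.528 / 1077.74 = 0.754.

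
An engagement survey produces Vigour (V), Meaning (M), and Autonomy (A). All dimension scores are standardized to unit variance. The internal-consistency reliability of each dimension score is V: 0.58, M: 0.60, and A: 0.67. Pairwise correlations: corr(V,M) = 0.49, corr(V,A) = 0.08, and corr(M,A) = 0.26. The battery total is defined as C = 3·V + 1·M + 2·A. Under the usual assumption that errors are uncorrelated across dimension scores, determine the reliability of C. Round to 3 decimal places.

Var(C) = 3² + 1 + 2² + 2·[3·0.49 + 6·0.08 + 2·0.26] = 14 + 4.94 = 18.94.
Under uncorrelated errors the observed covariances equal the true-score covariances, so only the own-variance terms attenuate.
True-score variance = [3²·0.58 + 0.60 + 2²·0.67] + 4.94 = 8.5 + 4.94 = 13.44.
Reliability = 13.44 / 18.94 = 0.710.

0.710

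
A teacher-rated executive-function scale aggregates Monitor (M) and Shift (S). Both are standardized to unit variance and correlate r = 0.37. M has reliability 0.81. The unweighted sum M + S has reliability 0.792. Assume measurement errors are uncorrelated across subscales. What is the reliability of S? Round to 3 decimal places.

0.620

Var(M+S) = 2 + 2·0.37 = 2.740.
True-score variance = ρ_M + ρ_S + 2·0.37, so 0.792 = (0.81 + ρ_S + 0.74) / 2.740.
ρ_S = 0.792·2.740 − 0.81 − 0.74 = 0.620.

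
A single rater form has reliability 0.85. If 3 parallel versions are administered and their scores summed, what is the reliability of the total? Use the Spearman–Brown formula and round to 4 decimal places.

ρ_k = kρ / (1 + (k−1)ρ) = 3·0.85 / (1 + 2·0.85) = 2.550 / 2.700 = 0.9444.

0.9444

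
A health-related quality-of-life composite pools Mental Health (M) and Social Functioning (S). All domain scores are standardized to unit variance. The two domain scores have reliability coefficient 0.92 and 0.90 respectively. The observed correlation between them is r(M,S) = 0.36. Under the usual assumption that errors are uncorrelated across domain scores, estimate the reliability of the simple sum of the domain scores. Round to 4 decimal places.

0.9338

Var(M+S) = 2 + 2·[0.36] = 2 + 0.72 = 2.72.
Because errors are independent across components, Cov(Tᵢ,Tⱼ) = Cov(Xᵢ,Xⱼ); the off-diagonal part of the true-score variance is the same as above.
True-score variance = [0.92 + 0.90] + 0.72 = 1.82 + 0.72 = 2.54.
Reliability = 2.54 / 2.72 = 0.9338.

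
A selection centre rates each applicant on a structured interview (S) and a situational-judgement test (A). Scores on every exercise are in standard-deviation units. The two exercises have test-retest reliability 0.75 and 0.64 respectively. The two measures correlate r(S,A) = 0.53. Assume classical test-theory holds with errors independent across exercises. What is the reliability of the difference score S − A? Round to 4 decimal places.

Var(S−A) = 1 + 1 − 2·0.53 = 2 − 1.06 = 0.94.
Under uncorrelated errors the observed covariances equal the true-score covariances, so only the own-variance terms attenuate.
True-score variance = [0.75 + 0.64] − 1.06 = 1.39 − 1.06 = 0.33.
Reliability = 0.33 / 0.94 = 0.3511.

0.3511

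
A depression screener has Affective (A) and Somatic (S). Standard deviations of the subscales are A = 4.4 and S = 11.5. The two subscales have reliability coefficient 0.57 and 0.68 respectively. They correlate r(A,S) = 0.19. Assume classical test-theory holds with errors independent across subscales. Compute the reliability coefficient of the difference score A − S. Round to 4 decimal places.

Var(A−S) = 4.4² + 11.5² − 2·4.4·11.5·0.19 = 151.61 − 19.228 = 132.382.
Because errors are independent across components, Cov(Tᵢ,Tⱼ) = Cov(Xᵢ,Xⱼ); the off-diagonal part of the true-score variance is the same as above.
True-score variance = [4.4²·0.57 + 11.5²·0.68] − 19.228 = 100.965 − 19.228 = 81.7372.
Reliability = 81.7372 / 132.382 = 0.6174.

0.6174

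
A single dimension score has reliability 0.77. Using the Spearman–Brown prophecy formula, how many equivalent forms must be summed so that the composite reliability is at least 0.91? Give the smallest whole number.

4

k ≥ ρ*(1−ρ₁)/(ρ₁(1−ρ*)) = 0.91·0.23 / (0.77·0.09) = 3.020.
Smallest integer k = 4.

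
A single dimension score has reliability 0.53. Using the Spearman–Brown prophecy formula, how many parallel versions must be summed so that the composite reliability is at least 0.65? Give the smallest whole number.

k ≥ ρ*(1−ρ₁)/(ρ₁(1−ρ*)) = 0.65·0.47 / (0.53·0.35) = 1.647.
Smallest integer k = 2.

2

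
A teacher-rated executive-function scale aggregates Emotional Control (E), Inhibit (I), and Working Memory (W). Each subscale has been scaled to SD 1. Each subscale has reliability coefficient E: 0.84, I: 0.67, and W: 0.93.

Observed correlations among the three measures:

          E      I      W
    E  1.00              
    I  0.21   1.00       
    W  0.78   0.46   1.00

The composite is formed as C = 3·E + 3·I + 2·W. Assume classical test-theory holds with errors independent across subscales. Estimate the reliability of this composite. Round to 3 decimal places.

Var(C) = 3² + 3² + 2² + 2·[9·0.21 + 6·0.78 + 6·0.46] = 22 + 18.66 = 40.66.
Because errors are independent across components, Cov(Tᵢ,Tⱼ) = Cov(Xᵢ,Xⱼ); the off-diagonal part of the true-score variance is the same as above.
True-score variance = [3²·0.84 + 3²·0.67 + 2²·0.93] + 18.66 = 17.31 + 18.66 = 35.97.
Reliability = 35.97 / 40.66 = 0.885.

0.885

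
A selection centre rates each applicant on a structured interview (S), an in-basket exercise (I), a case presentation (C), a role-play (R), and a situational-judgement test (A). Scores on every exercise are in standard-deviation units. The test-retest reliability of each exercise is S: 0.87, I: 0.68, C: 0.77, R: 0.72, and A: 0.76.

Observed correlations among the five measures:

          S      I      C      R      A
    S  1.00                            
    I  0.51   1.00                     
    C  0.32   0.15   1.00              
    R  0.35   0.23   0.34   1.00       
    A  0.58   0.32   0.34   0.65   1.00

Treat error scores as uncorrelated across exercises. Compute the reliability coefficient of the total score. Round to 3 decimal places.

Var(S+I+C+R+A) = 5 + 2·[0.51 + 0.32 + 0.35 + 0.58 + 0.15 + 0.23 + 0.32 + 0.34 + 0.34 + 0.65] = 5 + 7.58 = 12.58.
Under uncorrelated errors the observed covariances equal the true-score covariances, so only the own-variance terms attenuate.
True-score variance = [0.87 + 0.68 + 0.77 + 0.72 + 0.76] + 7.58 = 3.8 + 7.58 = 11.38.
Reliability = 11.38 / 12.58 = 0.905.

0.905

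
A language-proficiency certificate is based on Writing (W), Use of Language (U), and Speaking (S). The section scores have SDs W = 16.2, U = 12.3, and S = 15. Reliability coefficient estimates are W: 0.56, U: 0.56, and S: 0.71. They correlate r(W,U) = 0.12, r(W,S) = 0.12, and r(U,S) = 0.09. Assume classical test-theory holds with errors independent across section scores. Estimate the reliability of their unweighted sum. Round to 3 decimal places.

Var(W+U+S) = 16.2² + 12.3² + 15² + 2·[16.2·12.3·0.12 + 16.2·15·0.12 + 12.3·15·0.09] = 638.73 + 139.352 = 778.082.
With uncorrelated errors the cross-covariances are all true-score covariance, so they carry over unchanged; only the diagonal terms shrink to ρᵢσᵢ².
True-score variance = [16.2²·0.56 + 12.3²·0.56 + 15²·0.71] + 139.352 = 391.439 + 139.352 = 530.791.
Reliability = 530.791 / 778.082 = 0.682.

0.682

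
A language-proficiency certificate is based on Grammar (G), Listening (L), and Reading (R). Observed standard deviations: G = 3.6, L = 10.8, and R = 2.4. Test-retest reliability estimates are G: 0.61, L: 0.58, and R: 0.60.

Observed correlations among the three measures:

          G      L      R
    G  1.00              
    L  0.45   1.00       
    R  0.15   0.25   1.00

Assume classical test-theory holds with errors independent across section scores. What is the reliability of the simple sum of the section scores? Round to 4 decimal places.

0.6969

Var(G+L+R) = 3.6² + 10.8² + 2.4² + 2·[3.6·10.8·0.45 + 3.6·2.4·0.15 + 10.8·2.4·0.25] = 135.36 + 50.544 = 185.904.
With uncorrelated errors the cross-covariances are all true-score covariance, so they carry over unchanged; only the diagonal terms shrink to ρᵢσᵢ².
True-score variance = [3.6²·0.61 + 10.8²·0.58 + 2.4²·0.60] + 50.544 = 79.0128 + 50.544 = 129.557.
Reliability = 129.557 / 185.904 = 0.6969.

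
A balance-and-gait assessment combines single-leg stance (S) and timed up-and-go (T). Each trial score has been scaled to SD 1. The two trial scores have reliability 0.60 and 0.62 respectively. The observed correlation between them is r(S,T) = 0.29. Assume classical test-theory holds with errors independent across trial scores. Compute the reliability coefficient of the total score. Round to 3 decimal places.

0.698

Var(S+T) = 2 + 2·[0.29] = 2 + 0.58 = 2.58.
With uncorrelated errors the cross-covariances are all true-score covariance, so they carry over unchanged; only the diagonal terms shrink to ρᵢσᵢ².
True-score variance = [0.60 + 0.62] + 0.58 = 1.22 + 0.58 = 1.8.
Reliability = 1.8 / 2.58 = 0.698.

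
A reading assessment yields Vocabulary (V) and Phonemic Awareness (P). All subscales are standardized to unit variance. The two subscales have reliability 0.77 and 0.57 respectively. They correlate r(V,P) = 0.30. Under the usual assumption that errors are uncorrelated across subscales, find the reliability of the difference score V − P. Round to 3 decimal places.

0.529

Var(V−P) = 1 + 1 − 2·0.30 = 2 − 0.6 = 1.4.
Because errors are independent across components, Cov(Tᵢ,Tⱼ) = Cov(Xᵢ,Xⱼ); the off-diagonal part of the true-score variance is the same as above.
True-score variance = [0.77 + 0.57] − 0.6 = 1.34 − 0.6 = 0.74.
Reliability = 0.74 / 1.4 = 0.529.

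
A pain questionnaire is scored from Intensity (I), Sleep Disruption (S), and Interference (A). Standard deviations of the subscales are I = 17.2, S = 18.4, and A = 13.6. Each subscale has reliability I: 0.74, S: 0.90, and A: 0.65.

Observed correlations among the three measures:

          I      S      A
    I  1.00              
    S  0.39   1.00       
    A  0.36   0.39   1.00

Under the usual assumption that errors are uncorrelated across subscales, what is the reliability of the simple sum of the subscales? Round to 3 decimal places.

0.877

Var(I+S+A) = 17.2² + 18.4² + 13.6² + 2·[17.2·18.4·0.39 + 17.2·13.6·0.36 + 18.4·13.6·0.39] = 819.36 + 610.464 = 1429.82.
Under uncorrelated errors the observed covariances equal the true-score covariances, so only the own-variance terms attenuate.
True-score variance = [17.2²·0.74 + 18.4²·0.90 + 13.6²·0.65] + 610.464 = 643.85 + 610.464 = 1254.31.
Reliability = 1254.31 / 1429.82 = 0.877.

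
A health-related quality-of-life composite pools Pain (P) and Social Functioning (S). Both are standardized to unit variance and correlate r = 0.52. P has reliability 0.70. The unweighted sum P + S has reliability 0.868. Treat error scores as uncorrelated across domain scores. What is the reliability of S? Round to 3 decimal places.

0.899

Var(P+S) = 2 + 2·0.52 = 3.040.
True-score variance = ρ_P + ρ_S + 2·0.52, so 0.868 = (0.70 + ρ_S + 1.04) / 3.040.
ρ_S = 0.868·3.040 − 0.70 − 1.04 = 0.899.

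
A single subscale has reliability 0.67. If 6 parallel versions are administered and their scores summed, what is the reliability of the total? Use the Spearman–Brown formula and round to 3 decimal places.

0.924

ρ_k = kρ / (1 + (k−1)ρ) = 6·0.67 / (1 + 5·0.67) = 4.020 / 4.350 = 0.924.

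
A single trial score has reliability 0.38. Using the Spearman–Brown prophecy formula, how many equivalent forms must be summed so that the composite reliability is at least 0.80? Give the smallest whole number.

7

k ≥ ρ*(1−ρ₁)/(ρ₁(1−ρ*)) = 0.80·0.62 / (0.38·0.20) = 6.526.
Smallest integer k = 7.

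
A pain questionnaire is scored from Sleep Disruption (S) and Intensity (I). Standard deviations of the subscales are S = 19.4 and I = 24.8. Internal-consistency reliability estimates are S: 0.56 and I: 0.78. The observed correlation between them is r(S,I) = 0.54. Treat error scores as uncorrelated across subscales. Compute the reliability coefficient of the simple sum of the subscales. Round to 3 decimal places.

0.801

Var(S+I) = 19.4² + 24.8² + 2·[19.4·24.8·0.54] = 991.4 + 519.61 = 1511.01.
Under uncorrelated errors the observed covariances equal the true-score covariances, so only the own-variance terms attenuate.
True-score variance = [19.4²·0.56 + 24.8²·0.78] + 519.61 = 690.493 + 519.61 = 1210.1.
Reliability = 1210.1 / 1511.01 = 0.801.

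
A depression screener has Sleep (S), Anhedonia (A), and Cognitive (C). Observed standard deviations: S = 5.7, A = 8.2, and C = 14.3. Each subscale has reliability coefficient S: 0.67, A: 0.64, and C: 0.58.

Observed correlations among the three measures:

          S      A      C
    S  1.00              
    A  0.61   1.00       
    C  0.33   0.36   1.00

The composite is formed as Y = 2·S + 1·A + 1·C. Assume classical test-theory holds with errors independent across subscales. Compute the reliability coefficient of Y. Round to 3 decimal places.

Var(Y) = 2²·5.7² + 8.2² + 14.3² + 2·[2·5.7·8.2·0.61 + 2·5.7·14.3·0.33 + 8.2·14.3·0.36] = 401.69 + 306.066 = 707.756.
Under uncorrelated errors the observed covariances equal the true-score covariances, so only the own-variance terms attenuate.
True-score variance = [2²·5.7²·0.67 + 8.2²·0.64 + 14.3²·0.58] + 306.066 = 248.711 + 306.066 = 554.777.
Reliability = 554.777 / 707.756 = 0.784.

0.784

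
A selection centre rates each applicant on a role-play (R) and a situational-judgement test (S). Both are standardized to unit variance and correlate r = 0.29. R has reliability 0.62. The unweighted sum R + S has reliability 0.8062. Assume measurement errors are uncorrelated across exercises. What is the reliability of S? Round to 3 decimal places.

0.880

Var(R+S) = 2 + 2·0.29 = 2.580.
True-score variance = ρ_R + ρ_S + 2·0.29, so 0.8062 = (0.62 + ρ_S + 0.58) / 2.580.
ρ_S = 0.8062·2.580 − 0.62 − 0.58 = 0.880.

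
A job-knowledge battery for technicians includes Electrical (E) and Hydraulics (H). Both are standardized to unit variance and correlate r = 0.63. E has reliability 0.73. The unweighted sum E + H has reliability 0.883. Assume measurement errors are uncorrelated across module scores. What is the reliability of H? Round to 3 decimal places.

0.889

Var(E+H) = 2 + 2·0.63 = 3.260.
True-score variance = ρ_E + ρ_H + 2·0.63, so 0.883 = (0.73 + ρ_H + 1.26) / 3.260.
ρ_H = 0.883·3.260 − 0.73 − 1.26 = 0.889.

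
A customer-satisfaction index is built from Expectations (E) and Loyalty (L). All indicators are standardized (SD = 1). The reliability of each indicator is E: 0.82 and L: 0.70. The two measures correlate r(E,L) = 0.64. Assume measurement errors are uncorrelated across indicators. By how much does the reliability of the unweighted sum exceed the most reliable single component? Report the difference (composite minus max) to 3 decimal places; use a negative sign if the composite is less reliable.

0.034

Var(sum) = 2 + 1.28 = 3.28; true-score variance = 1.52 + 1.28 = 2.8; composite reliability = 0.8537.
Max component reliability = 0.8200.
Difference = 0.8537 − 0.8200 = 0.034.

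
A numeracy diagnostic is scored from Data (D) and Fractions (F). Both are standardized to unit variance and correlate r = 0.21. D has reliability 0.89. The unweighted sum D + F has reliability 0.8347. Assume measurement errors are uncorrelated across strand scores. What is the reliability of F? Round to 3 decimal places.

Var(D+F) = 2 + 2·0.21 = 2.420.
True-score variance = ρ_D + ρ_F + 2·0.21, so 0.8347 = (0.89 + ρ_F + 0.42) / 2.420.
ρ_F = 0.8347·2.420 − 0.89 − 0.42 = 0.710.

0.710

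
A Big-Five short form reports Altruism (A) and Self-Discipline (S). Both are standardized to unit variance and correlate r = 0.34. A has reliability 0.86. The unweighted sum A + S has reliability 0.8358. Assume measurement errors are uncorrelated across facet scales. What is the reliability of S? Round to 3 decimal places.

0.700

Var(A+S) = 2 + 2·0.34 = 2.680.
True-score variance = ρ_A + ρ_S + 2·0.34, so 0.8358 = (0.86 + ρ_S + 0.68) / 2.680.
ρ_S = 0.8358·2.680 − 0.86 − 0.68 = 0.700.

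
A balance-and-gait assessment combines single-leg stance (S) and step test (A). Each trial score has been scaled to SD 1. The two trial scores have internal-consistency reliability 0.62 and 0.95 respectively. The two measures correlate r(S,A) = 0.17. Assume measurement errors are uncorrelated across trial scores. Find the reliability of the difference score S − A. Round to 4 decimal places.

0.7410

Var(S−A) = 1 + 1 − 2·0.17 = 2 − 0.34 = 1.66.
Because errors are independent across components, Cov(Tᵢ,Tⱼ) = Cov(Xᵢ,Xⱼ); the off-diagonal part of the true-score variance is the same as above.
True-score variance = [0.62 + 0.95] − 0.34 = 1.57 − 0.34 = 1.23.
Reliability = 1.23 / 1.66 = 0.7410.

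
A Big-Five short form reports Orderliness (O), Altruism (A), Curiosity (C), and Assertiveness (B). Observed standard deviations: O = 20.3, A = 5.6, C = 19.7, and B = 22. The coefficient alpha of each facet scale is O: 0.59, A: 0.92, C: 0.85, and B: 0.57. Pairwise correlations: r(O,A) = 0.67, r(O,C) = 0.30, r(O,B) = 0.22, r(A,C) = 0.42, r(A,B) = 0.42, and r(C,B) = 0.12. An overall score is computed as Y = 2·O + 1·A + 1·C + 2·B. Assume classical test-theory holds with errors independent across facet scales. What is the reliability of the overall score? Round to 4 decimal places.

0.7420

Var(Y) = 2²·20.3² + 5.6² + 19.7² + 2²·22² + 2·[2·20.3·5.6·0.67 + 2·20.3·19.7·0.30 + 4·20.3·22·0.22 + 5.6·19.7·0.42 + 2·5.6·22·0.42 + 2·19.7·22·0.12] = 4003.81 + 2078.25 = 6082.06.
Because errors are independent across components, Cov(Tᵢ,Tⱼ) = Cov(Xᵢ,Xⱼ); the off-diagonal part of the true-score variance is the same as above.
True-score variance = [2²·20.3²·0.59 + 5.6²·0.92 + 19.7²·0.85 + 2²·22²·0.57] + 2078.25 = 2434.78 + 2078.25 = 4513.03.
Reliability = 4513.03 / 6082.06 = 0.7420.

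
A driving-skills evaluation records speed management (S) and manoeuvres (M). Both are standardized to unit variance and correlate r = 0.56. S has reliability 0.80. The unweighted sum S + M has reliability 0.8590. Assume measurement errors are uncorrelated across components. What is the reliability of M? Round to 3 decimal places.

Var(S+M) = 2 + 2·0.56 = 3.120.
True-score variance = ρ_S + ρ_M + 2·0.56, so 0.8590 = (0.80 + ρ_M + 1.12) / 3.120.
ρ_M = 0.8590·3.120 − 0.80 − 1.12 = 0.760.

0.760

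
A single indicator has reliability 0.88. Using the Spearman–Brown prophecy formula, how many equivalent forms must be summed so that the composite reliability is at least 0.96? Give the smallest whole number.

k ≥ ρ*(1−ρ₁)/(ρ₁(1−ρ*)) = 0.96·0.12 / (0.88·0.04) = 3.273.
Smallest integer k = 4.

4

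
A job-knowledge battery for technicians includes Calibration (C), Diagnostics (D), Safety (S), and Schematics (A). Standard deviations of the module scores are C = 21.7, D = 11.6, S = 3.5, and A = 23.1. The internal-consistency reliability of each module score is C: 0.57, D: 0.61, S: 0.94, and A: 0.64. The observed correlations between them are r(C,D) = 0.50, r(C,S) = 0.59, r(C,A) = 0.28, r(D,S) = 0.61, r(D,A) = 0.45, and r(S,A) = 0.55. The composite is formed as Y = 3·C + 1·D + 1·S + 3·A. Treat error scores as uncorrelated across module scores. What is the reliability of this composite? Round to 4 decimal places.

0.7384

Var(Y) = 3²·21.7² + 11.6² + 3.5² + 3²·23.1² + 2·[3·21.7·11.6·0.50 + 3·21.7·3.5·0.59 + 9·21.7·23.1·0.28 + 11.6·3.5·0.61 + 3·11.6·23.1·0.45 + 3·3.5·23.1·0.55] = 9187.31 + 4590.25 = 13777.6.
Under uncorrelated errors the observed covariances equal the true-score covariances, so only the own-variance terms attenuate.
True-score variance = [3²·21.7²·0.57 + 11.6²·0.61 + 3.5²·0.94 + 3²·23.1²·0.64] + 4590.25 = 5582.86 + 4590.25 = 10173.1.
Reliability = 10173.1 / 13777.6 = 0.7384.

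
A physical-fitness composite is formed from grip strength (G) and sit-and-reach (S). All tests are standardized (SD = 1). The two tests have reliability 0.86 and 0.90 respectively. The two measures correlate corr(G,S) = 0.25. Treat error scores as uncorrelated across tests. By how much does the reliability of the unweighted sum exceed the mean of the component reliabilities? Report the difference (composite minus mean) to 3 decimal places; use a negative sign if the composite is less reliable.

0.024

Var(sum) = 2 + 0.5 = 2.5; true-score variance = 1.76 + 0.5 = 2.26; composite reliability = 0.9040.
Mean component reliability = 0.8800.
Difference = 0.9040 − 0.8800 = 0.024.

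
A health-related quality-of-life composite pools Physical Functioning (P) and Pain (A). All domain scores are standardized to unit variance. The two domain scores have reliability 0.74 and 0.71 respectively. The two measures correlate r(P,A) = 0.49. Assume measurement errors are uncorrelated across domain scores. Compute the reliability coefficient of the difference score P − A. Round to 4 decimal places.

Var(P−A) = 1 + 1 − 2·0.49 = 2 − 0.98 = 1.02.
Because errors are independent across components, Cov(Tᵢ,Tⱼ) = Cov(Xᵢ,Xⱼ); the off-diagonal part of the true-score variance is the same as above.
True-score variance = [0.74 + 0.71] − 0.98 = 1.45 − 0.98 = 0.47.
Reliability = 0.47 / 1.02 = 0.4608.

0.4608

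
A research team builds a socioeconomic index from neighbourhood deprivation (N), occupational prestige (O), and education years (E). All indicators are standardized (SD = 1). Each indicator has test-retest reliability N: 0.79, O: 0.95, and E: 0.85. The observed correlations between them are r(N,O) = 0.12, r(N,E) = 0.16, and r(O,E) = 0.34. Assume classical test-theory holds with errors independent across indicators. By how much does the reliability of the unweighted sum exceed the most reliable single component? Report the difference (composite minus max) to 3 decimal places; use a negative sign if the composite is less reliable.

-0.047

Var(sum) = 3 + 1.24 = 4.24; true-score variance = 2.59 + 1.24 = 3.83; composite reliability = 0.9033.
Max component reliability = 0.9500.
Difference = 0.9033 − 0.9500 = -0.047.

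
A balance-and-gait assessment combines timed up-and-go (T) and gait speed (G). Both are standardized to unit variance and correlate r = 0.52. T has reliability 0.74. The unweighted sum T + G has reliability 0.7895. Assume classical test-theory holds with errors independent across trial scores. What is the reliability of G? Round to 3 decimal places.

Var(T+G) = 2 + 2·0.52 = 3.040.
True-score variance = ρ_T + ρ_G + 2·0.52, so 0.7895 = (0.74 + ρ_G + 1.04) / 3.040.
ρ_G = 0.7895·3.040 − 0.74 − 1.04 = 0.620.

0.620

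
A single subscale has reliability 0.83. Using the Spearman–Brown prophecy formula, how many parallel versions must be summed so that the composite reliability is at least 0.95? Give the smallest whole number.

4

k ≥ ρ*(1−ρ₁)/(ρ₁(1−ρ*)) = 0.95·0.17 / (0.83·0.05) = 3.892.
Smallest integer k = 4.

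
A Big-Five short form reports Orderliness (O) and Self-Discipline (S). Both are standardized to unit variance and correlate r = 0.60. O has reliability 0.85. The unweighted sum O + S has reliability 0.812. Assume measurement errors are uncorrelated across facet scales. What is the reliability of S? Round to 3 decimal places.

Var(O+S) = 2 + 2·0.60 = 3.200.
True-score variance = ρ_O + ρ_S + 2·0.60, so 0.812 = (0.85 + ρ_S + 1.20) / 3.200.
ρ_S = 0.812·3.200 − 0.85 − 1.20 = 0.548.

0.548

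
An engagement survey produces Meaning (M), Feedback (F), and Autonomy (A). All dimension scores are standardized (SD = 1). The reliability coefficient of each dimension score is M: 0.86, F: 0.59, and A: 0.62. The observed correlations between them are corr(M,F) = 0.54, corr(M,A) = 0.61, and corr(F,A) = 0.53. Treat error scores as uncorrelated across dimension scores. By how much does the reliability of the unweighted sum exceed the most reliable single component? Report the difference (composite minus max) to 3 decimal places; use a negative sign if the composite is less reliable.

-0.006

Var(sum) = 3 + 3.36 = 6.36; true-score variance = 2.07 + 3.36 = 5.43; composite reliability = 0.8538.
Max component reliability = 0.8600.
Difference = 0.8538 − 0.8600 = -0.006.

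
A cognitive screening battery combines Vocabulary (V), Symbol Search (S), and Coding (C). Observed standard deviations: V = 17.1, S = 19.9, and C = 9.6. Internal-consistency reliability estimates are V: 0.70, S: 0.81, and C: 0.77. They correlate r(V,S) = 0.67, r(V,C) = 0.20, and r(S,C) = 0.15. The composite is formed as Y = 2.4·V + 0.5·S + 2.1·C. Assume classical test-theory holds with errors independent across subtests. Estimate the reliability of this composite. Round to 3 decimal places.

Var(Y) = 2.4²·17.1² + 0.5²·19.9² + 2.1²·9.6² + 2·[1.2·17.1·19.9·0.67 + 5.04·17.1·9.6·0.20 + 1.05·19.9·9.6·0.15] = 2189.71 + 938.31 = 3128.02.
Under uncorrelated errors the observed covariances equal the true-score covariances, so only the own-variance terms attenuate.
True-score variance = [2.4²·17.1²·0.70 + 0.5²·19.9²·0.81 + 2.1²·9.6²·0.77] + 938.31 = 1572.14 + 938.31 = 2510.45.
Reliability = 2510.45 / 3128.02 = 0.803.

0.803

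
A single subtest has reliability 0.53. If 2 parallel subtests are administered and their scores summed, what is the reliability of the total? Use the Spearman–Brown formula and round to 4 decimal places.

ρ_k = kρ / (1 + (k−1)ρ) = 2·0.53 / (1 + 1·0.53) = 1.060 / 1.530 = 0.6928.

0.6928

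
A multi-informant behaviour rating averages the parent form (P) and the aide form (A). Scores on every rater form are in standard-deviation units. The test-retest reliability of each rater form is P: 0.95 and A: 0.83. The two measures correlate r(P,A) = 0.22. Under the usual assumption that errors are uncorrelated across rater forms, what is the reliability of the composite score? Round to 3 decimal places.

0.910

Var(P+A) = 2 + 2·[0.22] = 2 + 0.44 = 2.44.
Under uncorrelated errors the observed covariances equal the true-score covariances, so only the own-variance terms attenuate.
True-score variance = [0.95 + 0.83] + 0.44 = 1.78 + 0.44 = 2.22.
Reliability = 2.22 / 2.44 = 0.910.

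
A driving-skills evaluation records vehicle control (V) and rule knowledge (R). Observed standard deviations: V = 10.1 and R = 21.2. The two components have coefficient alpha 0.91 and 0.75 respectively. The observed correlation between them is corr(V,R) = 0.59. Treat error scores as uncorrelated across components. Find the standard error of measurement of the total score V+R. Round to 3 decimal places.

11.025

Var(total) = 551.45 + 252.662 = 804.112.
True-score variance = 429.909 + 252.662 = 682.571, so reliability = 0.8489.
Error variance = 804.112 − 682.571 = 121.541; SEM = √121.541 = 11.025.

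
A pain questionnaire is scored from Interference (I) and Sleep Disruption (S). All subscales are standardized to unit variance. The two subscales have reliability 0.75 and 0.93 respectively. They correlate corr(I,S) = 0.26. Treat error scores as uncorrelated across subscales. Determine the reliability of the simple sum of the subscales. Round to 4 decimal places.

0.8730

Var(I+S) = 2 + 2·[0.26] = 2 + 0.52 = 2.52.
With uncorrelated errors the cross-covariances are all true-score covariance, so they carry over unchanged; only the diagonal terms shrink to ρᵢσᵢ².
True-score variance = [0.75 + 0.93] + 0.52 = 1.68 + 0.52 = 2.2.
Reliability = 2.2 / 2.52 = 0.8730.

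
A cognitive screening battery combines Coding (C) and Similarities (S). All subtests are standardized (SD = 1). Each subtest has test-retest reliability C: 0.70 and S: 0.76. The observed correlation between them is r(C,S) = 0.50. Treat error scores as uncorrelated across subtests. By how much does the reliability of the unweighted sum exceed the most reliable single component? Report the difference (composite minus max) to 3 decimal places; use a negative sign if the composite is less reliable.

Var(sum) = 2 + 1 = 3; true-score variance = 1.46 + 1 = 2.46; composite reliability = 0.8200.
Max component reliability = 0.7600.
Difference = 0.8200 − 0.7600 = 0.060.

0.060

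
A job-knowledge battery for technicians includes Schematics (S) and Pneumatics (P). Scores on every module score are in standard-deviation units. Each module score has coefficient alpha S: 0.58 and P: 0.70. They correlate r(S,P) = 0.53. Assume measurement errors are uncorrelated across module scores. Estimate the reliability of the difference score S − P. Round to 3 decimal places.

0.234

Var(S−P) = 1 + 1 − 2·0.53 = 2 − 1.06 = 0.94.
Because errors are independent across components, Cov(Tᵢ,Tⱼ) = Cov(Xᵢ,Xⱼ); the off-diagonal part of the true-score variance is the same as above.
True-score variance = [0.58 + 0.70] − 1.06 = 1.28 − 1.06 = 0.22.
Reliability = 0.22 / 0.94 = 0.234.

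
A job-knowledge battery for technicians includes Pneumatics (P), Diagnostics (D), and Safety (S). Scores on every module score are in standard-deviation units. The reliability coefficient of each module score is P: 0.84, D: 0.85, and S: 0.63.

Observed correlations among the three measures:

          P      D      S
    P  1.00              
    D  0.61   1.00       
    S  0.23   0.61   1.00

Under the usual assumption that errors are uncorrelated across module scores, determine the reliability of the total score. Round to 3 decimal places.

Var(P+D+S) = 3 + 2·[0.61 + 0.23 + 0.61] = 3 + 2.9 = 5.9.
Because errors are independent across components, Cov(Tᵢ,Tⱼ) = Cov(Xᵢ,Xⱼ); the off-diagonal part of the true-score variance is the same as above.
True-score variance = [0.84 + 0.85 + 0.63] + 2.9 = 2.32 + 2.9 = 5.22.
Reliability = 5.22 / 5.9 = 0.885.

0.885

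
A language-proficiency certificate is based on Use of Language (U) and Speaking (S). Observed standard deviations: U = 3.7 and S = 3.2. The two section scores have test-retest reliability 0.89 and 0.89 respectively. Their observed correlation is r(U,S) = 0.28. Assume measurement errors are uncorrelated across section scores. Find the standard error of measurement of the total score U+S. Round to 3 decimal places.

Var(total) = 23.93 + 6.6304 = 30.5604.
True-score variance = 21.2977 + 6.6304 = 27.9281, so reliability = 0.9139.
Error variance = 30.5604 − 27.9281 = 2.6323; SEM = √2.6323 = 1.622.

1.622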